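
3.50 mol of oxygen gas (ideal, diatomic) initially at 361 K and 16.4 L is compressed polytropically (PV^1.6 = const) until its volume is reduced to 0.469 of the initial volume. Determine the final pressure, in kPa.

P₁ = nRT₁/V₁ = 3.50×8.314×361/16.4 = 641 kPa.
Polytropic n=1.6: T₂ = T₁(V₁/V₂)^(n−1) = 361×(2.13)^0.60 = 569 K; P₂ = P₁(V₁/V₂)^n = 2150 kPa.

2150 kPa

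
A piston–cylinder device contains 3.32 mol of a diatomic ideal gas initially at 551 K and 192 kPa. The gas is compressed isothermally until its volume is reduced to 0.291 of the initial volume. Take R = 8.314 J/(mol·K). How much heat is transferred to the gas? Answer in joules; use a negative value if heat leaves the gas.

V₁ = nRT₁/P₁ = 3.32×8.314×551/192 = 79.2 L.
Isothermal: T stays 551 K; PV = const ⇒ V₂ = 23.1 L, P₂ = 660 kPa.
ΔU = 0 (ideal gas, T constant).
W = nRT ln(V₂/V₁) = 3.32×8.314×551×ln(0.291) = -18800 J.
Q = ΔU + W = -18800 J.

-18800 J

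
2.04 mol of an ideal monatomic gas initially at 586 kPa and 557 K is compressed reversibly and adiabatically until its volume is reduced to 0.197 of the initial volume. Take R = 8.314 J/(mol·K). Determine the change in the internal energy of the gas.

V₁ = nRT₁/P₁ = 2.04×8.314×557/586 = 16.1 L.
Adiabatic: TV^(γ−1) = const ⇒ T₂ = 557×(5.08)^0.667 = 1650 K; PV^γ = const ⇒ P₂ = 8790 kPa.
For an ideal gas ΔU = nCvΔT with Cv = (3/2)R = 12.5 J/(mol·K).
ΔU = 2.04×12.5×(1650−557) = 27700 J.

27700 J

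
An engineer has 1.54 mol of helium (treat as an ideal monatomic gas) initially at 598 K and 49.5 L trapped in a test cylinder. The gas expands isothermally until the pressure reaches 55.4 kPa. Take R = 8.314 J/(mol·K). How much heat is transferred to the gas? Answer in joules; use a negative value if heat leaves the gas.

P₁ = nRT₁/V₁ = 1.54×8.314×598/49.5 = 155 kPa.
Isothermal: T stays 598 K; PV = const ⇒ V₂ = 138 L, P₂ = 55.4 kPa.
ΔU = 0 (ideal gas, T constant).
W = nRT ln(V₂/V₁) = 1.54×8.314×598×ln(2.79) = 7860 J.
Q = ΔU + W = 7860 J.

7860 J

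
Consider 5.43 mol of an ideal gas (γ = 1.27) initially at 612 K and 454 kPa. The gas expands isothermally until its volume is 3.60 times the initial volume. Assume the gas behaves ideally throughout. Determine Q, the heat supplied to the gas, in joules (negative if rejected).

V₁ = nRT₁/P₁ = 5.43×8.314×612/454 = 60.9 L.
Isothermal: T stays 612 K; PV = const ⇒ V₂ = 219 L, P₂ = 126 kPa.
ΔU = 0 (ideal gas, T constant).
W = nRT ln(V₂/V₁) = 5.43×8.314×612×ln(3.60) = 35400 J.
Q = ΔU + W = 35400 J.

35400 J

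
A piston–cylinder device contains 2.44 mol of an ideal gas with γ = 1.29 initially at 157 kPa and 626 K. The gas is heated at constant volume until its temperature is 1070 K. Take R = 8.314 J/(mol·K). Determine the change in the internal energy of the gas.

31100 J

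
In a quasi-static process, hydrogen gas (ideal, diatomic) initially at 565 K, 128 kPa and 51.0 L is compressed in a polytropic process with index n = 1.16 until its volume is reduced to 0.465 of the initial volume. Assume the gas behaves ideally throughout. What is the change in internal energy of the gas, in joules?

2130 J

n = P₁V₁/(RT₁) = 128×51.0/(8.314×565) = 1.39 mol.
Polytropic n=1.16: T₂ = T₁(V₁/V₂)^(n−1) = 565×(2.15)^0.16 = 639 K; P₂ = P₁(V₁/V₂)^n = 311 kPa.
For an ideal gas ΔU = nCvΔT with Cv = (5/2)R = 20.8 J/(mol·K).
ΔU = 1.39×20.8×(639−565) = 2130 J.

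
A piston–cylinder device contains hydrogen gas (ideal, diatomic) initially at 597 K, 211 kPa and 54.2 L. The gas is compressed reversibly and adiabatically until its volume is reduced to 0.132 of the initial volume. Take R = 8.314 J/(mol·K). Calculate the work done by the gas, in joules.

n = P₁V₁/(RT₁) = 211×54.2/(8.314×597) = 2.30 mol.
Adiabatic: TV^(γ−1) = const ⇒ T₂ = 597×(7.58)^0.400 = 1340 K; PV^γ = const ⇒ P₂ = 3590 kPa.
ΔU = nCvΔT = 2.30×20.8×(1340−597) = 35700 J.
Q = 0 for an adiabatic process, so W = −ΔU = -35700 J.

-35700 J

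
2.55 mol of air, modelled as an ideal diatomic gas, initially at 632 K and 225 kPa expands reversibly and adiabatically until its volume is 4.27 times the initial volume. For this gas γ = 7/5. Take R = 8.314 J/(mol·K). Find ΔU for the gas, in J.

-14800 J

V₁ = nRT₁/P₁ = 2.55×8.314×632/225 = 59.6 L.
Adiabatic: TV^(γ−1) = const ⇒ T₂ = 632×(0.234)^0.400 = 354 K; PV^γ = const ⇒ P₂ = 29.5 kPa.
For an ideal gas ΔU = nCvΔT with Cv = (5/2)R = 20.8 J/(mol·K).
ΔU = 2.55×20.8×(354−632) = -14800 J.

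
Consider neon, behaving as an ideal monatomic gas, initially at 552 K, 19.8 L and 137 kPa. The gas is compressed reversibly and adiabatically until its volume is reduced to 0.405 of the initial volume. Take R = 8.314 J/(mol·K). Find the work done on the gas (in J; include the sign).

3360 J

n = P₁V₁/(RT₁) = 137×19.8/(8.314×552) = 0.591 mol.
Adiabatic: TV^(γ−1) = const ⇒ T₂ = 552×(2.47)^0.667 = 1010 K; PV^γ = const ⇒ P₂ = 618 kPa.
ΔU = nCvΔT = 0.591×12.5×(1010−552) = 3360 J.
Q = 0 for an adiabatic process, so W = −ΔU = -3360 J.
Work done on the gas = −W_by = 3360 J.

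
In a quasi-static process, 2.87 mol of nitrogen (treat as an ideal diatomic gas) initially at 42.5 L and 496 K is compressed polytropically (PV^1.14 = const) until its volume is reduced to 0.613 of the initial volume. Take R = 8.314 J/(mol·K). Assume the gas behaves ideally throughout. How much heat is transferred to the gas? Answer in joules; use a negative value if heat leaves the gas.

-3900 J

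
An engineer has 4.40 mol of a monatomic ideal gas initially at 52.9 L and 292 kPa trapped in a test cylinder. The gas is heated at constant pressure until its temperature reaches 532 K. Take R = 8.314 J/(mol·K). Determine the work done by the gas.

T₁ = P₁V₁/(nR) = 292×52.9/(4.40×8.314) = 422 K.
Isobaric: P stays 292 kPa; V/T = const ⇒ T₂ = 532 K, V₂ = 66.6 L.
W = PΔV = 292×(66.6−52.9) kPa·L = 4010 J.

4010 J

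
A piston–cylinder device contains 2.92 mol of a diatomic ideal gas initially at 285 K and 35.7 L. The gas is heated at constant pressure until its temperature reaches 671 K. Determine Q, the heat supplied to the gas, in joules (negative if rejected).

P₁ = nRT₁/V₁ = 2.92×8.314×285/35.7 = 194 kPa.
Isobaric: P stays 194 kPa; V/T = const ⇒ T₂ = 671 K, V₂ = 84.1 L.
W = PΔV = 194×(84.1−35.7) kPa·L = 9370 J.
ΔU = nCvΔT = 2.92×20.8×(671−285) = 23400 J.
Q = ΔU + W = nCpΔT = 32800 J.

32800 J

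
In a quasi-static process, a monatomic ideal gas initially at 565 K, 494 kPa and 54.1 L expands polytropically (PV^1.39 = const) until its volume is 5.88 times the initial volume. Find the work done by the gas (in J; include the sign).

n = P₁V₁/(RT₁) = 494×54.1/(8.314×565) = 5.69 mol.
Polytropic n=1.39: T₂ = T₁(V₁/V₂)^(n−1) = 565×(0.170)^0.39 = 283 K; P₂ = P₁(V₁/V₂)^n = 42.1 kPa.
W = (P₁V₁−P₂V₂)/(n−1) = (494×54.1−42.1×318)/0.39 = 34200 J.

34200 J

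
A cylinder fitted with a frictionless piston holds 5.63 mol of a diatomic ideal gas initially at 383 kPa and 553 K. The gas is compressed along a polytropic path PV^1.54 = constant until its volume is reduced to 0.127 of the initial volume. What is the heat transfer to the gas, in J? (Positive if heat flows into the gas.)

V₁ = nRT₁/P₁ = 5.63×8.314×553/383 = 67.6 L.
Polytropic n=1.54: T₂ = T₁(V₁/V₂)^(n−1) = 553×(7.87)^0.54 = 1690 K; P₂ = P₁(V₁/V₂)^n = 9190 kPa.
W = (P₁V₁−P₂V₂)/(n−1) = (383×67.6−9190×8.58)/0.54 = -98100 J.
ΔU = nCvΔT = 5.63×20.8×(1690−553) = 132000 J.
Q = ΔU + W = 34400 J.

34400 J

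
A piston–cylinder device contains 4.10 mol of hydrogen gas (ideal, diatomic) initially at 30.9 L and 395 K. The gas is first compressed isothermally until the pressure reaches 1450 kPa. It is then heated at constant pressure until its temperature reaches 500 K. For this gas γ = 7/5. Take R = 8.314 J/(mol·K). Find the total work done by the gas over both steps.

-12600 J

P₁ = nRT₁/V₁ = 4.10×8.314×395/30.9 = 436 kPa.
Step 1 — Isothermal: T stays 395 K; PV = const ⇒ V₂ = 9.29 L, P₂ = 1450 kPa.
ΔU = 0 (ideal gas, T constant).
W = nRT ln(V₂/V₁) = 4.10×8.314×395×ln(0.301) = -16200 J.
Q = ΔU + W = -16200 J.
State after step 1: P = 1450 kPa, V = 9.29 L, T = 395 K.
Step 2 — Isobaric: P stays 1450 kPa; V/T = const ⇒ T₂ = 500 K, V₂ = 11.8 L.
W = PΔV = 1450×(11.8−9.29) kPa·L = 3580 J.
ΔU = nCvΔT = 4.10×20.8×(500−395) = 8950 J.
Q = ΔU + W = nCpΔT = 12500 J.
Net over both steps: W = -12600 J, Q = -3660 J, ΔU = 8950 J.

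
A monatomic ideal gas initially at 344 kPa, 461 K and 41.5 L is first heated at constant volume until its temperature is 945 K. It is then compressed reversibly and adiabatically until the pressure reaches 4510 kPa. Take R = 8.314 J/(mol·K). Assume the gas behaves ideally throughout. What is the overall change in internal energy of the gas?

70800 J

n = P₁V₁/(RT₁) = 344×41.5/(8.314×461) = 3.72 mol.
Step 1 — Isochoric: V stays 41.5 L; P/T = const ⇒ T₂ = 945 K, P₂ = 705 kPa.
W = 0 (no volume change).
ΔU = nCvΔT = 3.72×12.5×(945−461) = 22500 J.
Q = ΔU = 22500 J.
State after step 1: P = 705 kPa, V = 41.5 L, T = 945 K.
Step 2 — Adiabatic: T₂/T₁ = (P₂/P₁)^((γ−1)/γ) ⇒ T₂ = 945×(6.40)^0.400 = 1990 K; V₂ = 13.6 L.
ΔU = nCvΔT = 3.72×12.5×(1990−945) = 48300 J.
Q = 0 for an adiabatic process, so W = −ΔU = -48300 J.
Net over both steps: W = -48300 J, Q = 22500 J, ΔU = 70800 J.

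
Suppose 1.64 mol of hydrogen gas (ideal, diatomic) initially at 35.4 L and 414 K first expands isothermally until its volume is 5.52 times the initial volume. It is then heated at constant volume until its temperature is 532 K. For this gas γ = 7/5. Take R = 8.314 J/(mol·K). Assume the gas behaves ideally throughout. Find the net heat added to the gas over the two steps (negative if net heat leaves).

P₁ = nRT₁/V₁ = 1.64×8.314×414/35.4 = 159 kPa.
Step 1 — Isothermal: T stays 414 K; PV = const ⇒ V₂ = 195 L, P₂ = 28.9 kPa.
ΔU = 0 (ideal gas, T constant).
W = nRT ln(V₂/V₁) = 1.64×8.314×414×ln(5.52) = 9640 J.
Q = ΔU + W = 9640 J.
State after step 1: P = 28.9 kPa, V = 195 L, T = 414 K.
Step 2 — Isochoric: V stays 195 L; P/T = const ⇒ T₂ = 532 K, P₂ = 37.1 kPa.
W = 0 (no volume change).
ΔU = nCvΔT = 1.64×20.8×(532−414) = 4020 J.
Q = ΔU = 4020 J.
Net over both steps: W = 9640 J, Q = 13700 J, ΔU = 4020 J.

13700 J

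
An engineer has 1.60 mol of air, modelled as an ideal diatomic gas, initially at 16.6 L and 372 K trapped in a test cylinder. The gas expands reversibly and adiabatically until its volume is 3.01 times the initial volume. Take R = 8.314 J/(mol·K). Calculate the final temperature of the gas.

239 K

P₁ = nRT₁/V₁ = 1.60×8.314×372/16.6 = 298 kPa.
Adiabatic: TV^(γ−1) = const ⇒ T₂ = 372×(0.332)^0.400 = 239 K; PV^γ = const ⇒ P₂ = 63.7 kPa.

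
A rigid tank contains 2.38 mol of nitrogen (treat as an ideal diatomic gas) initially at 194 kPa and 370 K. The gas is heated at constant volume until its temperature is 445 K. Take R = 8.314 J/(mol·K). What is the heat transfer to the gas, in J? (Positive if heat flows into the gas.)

3710 J

V₁ = nRT₁/P₁ = 2.38×8.314×370/194 = 37.7 L.
Isochoric: V stays 37.7 L; P/T = const ⇒ T₂ = 445 K, P₂ = 233 kPa.
W = 0 (no volume change).
ΔU = nCvΔT = 2.38×20.8×(445−370) = 3710 J.
Q = ΔU = 3710 J.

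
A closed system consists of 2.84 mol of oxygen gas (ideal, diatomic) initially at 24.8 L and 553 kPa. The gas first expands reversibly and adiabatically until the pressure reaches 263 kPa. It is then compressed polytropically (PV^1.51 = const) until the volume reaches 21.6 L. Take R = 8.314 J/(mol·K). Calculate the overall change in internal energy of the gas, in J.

T₁ = P₁V₁/(nR) = 553×24.8/(2.84×8.314) = 581 K.
Step 1 — Adiabatic: T₂/T₁ = (P₂/P₁)^((γ−1)/γ) ⇒ T₂ = 581×(0.476)^0.286 = 470 K; V₂ = 42.2 L.
ΔU = nCvΔT = 2.84×20.8×(470−581) = -6560 J.
Q = 0 for an adiabatic process, so W = −ΔU = 6560 J.
State after step 1: P = 263 kPa, V = 42.2 L, T = 470 K.
Step 2 — Polytropic n=1.51: T₂ = T₁(V₁/V₂)^(n−1) = 470×(1.95)^0.51 = 661 K; P₂ = P₁(V₁/V₂)^n = 722 kPa.
W = (P₁V₁−P₂V₂)/(n−1) = (263×42.2−722×21.6)/0.51 = -8840 J.
ΔU = nCvΔT = 2.84×20.8×(661−470) = 11300 J.
Q = ΔU + W = 2430 J.
Net over both steps: W = -2280 J, Q = 2430 J, ΔU = 4720 J.

4720 J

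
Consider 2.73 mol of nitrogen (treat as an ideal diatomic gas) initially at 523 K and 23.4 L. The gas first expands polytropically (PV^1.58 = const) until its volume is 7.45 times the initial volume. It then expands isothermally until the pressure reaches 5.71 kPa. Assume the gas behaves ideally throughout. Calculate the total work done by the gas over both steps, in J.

18900 J

P₁ = nRT₁/V₁ = 2.73×8.314×523/23.4 = 507 kPa.
Step 1 — Polytropic n=1.58: T₂ = T₁(V₁/V₂)^(n−1) = 523×(0.134)^0.58 = 163 K; P₂ = P₁(V₁/V₂)^n = 21.2 kPa.
W = (P₁V₁−P₂V₂)/(n−1) = (507×23.4−21.2×174)/0.58 = 14100 J.
ΔU = nCvΔT = 2.73×20.8×(163−523) = -20400 J.
Q = ΔU + W = -6340 J.
State after step 1: P = 21.2 kPa, V = 174 L, T = 163 K.
Step 2 — Isothermal: T stays 163 K; PV = const ⇒ V₂ = 649 L, P₂ = 5.71 kPa.
ΔU = 0 (ideal gas, T constant).
W = nRT ln(V₂/V₁) = 2.73×8.314×163×ln(3.72) = 4870 J.
Q = ΔU + W = 4870 J.
Net over both steps: W = 18900 J, Q = -1470 J, ΔU = -20400 J.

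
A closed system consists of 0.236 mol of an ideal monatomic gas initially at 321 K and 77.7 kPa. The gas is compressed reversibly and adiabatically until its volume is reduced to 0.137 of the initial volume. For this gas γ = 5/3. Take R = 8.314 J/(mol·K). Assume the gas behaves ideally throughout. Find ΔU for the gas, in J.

V₁ = nRT₁/P₁ = 0.236×8.314×321/77.7 = 8.11 L.
Adiabatic: TV^(γ−1) = const ⇒ T₂ = 321×(7.30)^0.667 = 1210 K; PV^γ = const ⇒ P₂ = 2130 kPa.
For an ideal gas ΔU = nCvΔT with Cv = (3/2)R = 12.5 J/(mol·K).
ΔU = 0.236×12.5×(1210−321) = 2610 J.

2610 J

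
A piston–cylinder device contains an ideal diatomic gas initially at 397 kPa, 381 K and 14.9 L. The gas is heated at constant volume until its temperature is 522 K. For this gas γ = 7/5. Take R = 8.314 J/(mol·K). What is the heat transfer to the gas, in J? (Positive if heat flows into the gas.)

n = P₁V₁/(RT₁) = 397×14.9/(8.314×381) = 1.87 mol.
Isochoric: V stays 14.9 L; P/T = const ⇒ T₂ = 522 K, P₂ = 544 kPa.
W = 0 (no volume change).
ΔU = nCvΔT = 1.87×20.8×(522−381) = 5470 J.
Q = ΔU = 5470 J.

5470 J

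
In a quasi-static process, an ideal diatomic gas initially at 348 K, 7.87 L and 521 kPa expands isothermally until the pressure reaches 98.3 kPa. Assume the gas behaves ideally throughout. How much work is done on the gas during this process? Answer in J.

n = P₁V₁/(RT₁) = 521×7.87/(8.314×348) = 1.42 mol.
Isothermal: T stays 348 K; PV = const ⇒ V₂ = 41.7 L, P₂ = 98.3 kPa.
W = nRT ln(V₂/V₁) = 1.42×8.314×348×ln(5.30) = 6840 J.
Work done on the gas = −W_by = -6840 J.

-6840 J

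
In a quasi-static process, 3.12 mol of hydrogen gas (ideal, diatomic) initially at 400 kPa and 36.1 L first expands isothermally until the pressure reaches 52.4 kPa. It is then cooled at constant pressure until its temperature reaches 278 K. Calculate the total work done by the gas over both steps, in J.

22100 J

T₁ = P₁V₁/(nR) = 400×36.1/(3.12×8.314) = 557 K.
Step 1 — Isothermal: T stays 557 K; PV = const ⇒ V₂ = 276 L, P₂ = 52.4 kPa.
ΔU = 0 (ideal gas, T constant).
W = nRT ln(V₂/V₁) = 3.12×8.314×557×ln(7.63) = 29400 J.
Q = ΔU + W = 29400 J.
State after step 1: P = 52.4 kPa, V = 276 L, T = 557 K.
Step 2 — Isobaric: P stays 52.4 kPa; V/T = const ⇒ T₂ = 278 K, V₂ = 138 L.
W = PΔV = 52.4×(138−276) kPa·L = -7230 J.
ΔU = nCvΔT = 3.12×20.8×(278−557) = -18100 J.
Q = ΔU + W = nCpΔT = -25300 J.
Net over both steps: W = 22100 J, Q = 4050 J, ΔU = -18100 J.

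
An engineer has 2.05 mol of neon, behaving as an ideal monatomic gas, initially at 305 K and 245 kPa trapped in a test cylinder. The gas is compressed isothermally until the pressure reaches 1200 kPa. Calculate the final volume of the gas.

4.33 L

V₁ = nRT₁/P₁ = 2.05×8.314×305/245 = 21.2 L.
Isothermal: T stays 305 K; PV = const ⇒ V₂ = 4.33 L, P₂ = 1200 kPa.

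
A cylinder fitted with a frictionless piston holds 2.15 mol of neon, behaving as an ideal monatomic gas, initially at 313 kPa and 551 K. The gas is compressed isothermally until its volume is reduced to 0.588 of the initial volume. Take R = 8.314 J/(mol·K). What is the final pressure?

V₁ = nRT₁/P₁ = 2.15×8.314×551/313 = 31.5 L.
Isothermal: T stays 551 K; PV = const ⇒ V₂ = 18.5 L, P₂ = 532 kPa.

532 kPa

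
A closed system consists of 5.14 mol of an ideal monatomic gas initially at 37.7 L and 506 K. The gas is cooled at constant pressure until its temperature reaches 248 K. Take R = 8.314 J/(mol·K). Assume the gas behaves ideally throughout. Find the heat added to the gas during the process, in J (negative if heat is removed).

-27600 J

P₁ = nRT₁/V₁ = 5.14×8.314×506/37.7 = 574 kPa.
Isobaric: P stays 574 kPa; V/T = const ⇒ T₂ = 248 K, V₂ = 18.5 L.
W = PΔV = 574×(18.5−37.7) kPa·L = -11000 J.
ΔU = nCvΔT = 5.14×12.5×(248−506) = -16500 J.
Q = ΔU + W = nCpΔT = -27600 J.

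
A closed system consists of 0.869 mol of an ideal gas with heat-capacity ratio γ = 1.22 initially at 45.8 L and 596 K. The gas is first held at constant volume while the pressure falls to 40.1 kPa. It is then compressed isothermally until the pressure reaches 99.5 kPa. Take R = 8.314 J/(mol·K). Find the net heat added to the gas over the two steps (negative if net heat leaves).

P₁ = nRT₁/V₁ = 0.869×8.314×596/45.8 = 94.0 kPa.
Step 1 — Isochoric: V stays 45.8 L; P/T = const ⇒ T₂ = 254 K, P₂ = 40.1 kPa.
W = 0 (no volume change).
ΔU = nCvΔT = 0.869×37.8×(254−596) = -11200 J.
Q = ΔU = -11200 J.
State after step 1: P = 40.1 kPa, V = 45.8 L, T = 254 K.
Step 2 — Isothermal: T stays 254 K; PV = const ⇒ V₂ = 18.5 L, P₂ = 99.5 kPa.
ΔU = 0 (ideal gas, T constant).
W = nRT ln(V₂/V₁) = 0.869×8.314×254×ln(0.403) = -1670 J.
Q = ΔU + W = -1670 J.
Net over both steps: W = -1670 J, Q = -12900 J, ΔU = -11200 J.

-12900 J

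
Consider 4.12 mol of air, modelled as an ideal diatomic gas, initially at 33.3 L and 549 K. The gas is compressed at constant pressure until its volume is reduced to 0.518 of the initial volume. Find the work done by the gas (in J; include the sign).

P₁ = nRT₁/V₁ = 4.12×8.314×549/33.3 = 565 kPa.
Isobaric: P stays 565 kPa; V/T = const ⇒ T₂ = 284 K, V₂ = 17.2 L.
W = PΔV = 565×(17.2−33.3) kPa·L = -9060 J.

-9060 J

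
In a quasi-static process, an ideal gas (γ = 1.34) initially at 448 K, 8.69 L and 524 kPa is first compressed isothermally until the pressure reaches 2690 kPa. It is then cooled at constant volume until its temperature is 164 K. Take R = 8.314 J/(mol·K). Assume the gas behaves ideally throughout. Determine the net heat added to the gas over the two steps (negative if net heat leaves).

-15900 J

n = P₁V₁/(RT₁) = 524×8.69/(8.314×448) = 1.22 mol.
Step 1 — Isothermal: T stays 448 K; PV = const ⇒ V₂ = 1.69 L, P₂ = 2690 kPa.
ΔU = 0 (ideal gas, T constant).
W = nRT ln(V₂/V₁) = 1.22×8.314×448×ln(0.195) = -7450 J.
Q = ΔU + W = -7450 J.
State after step 1: P = 2690 kPa, V = 1.69 L, T = 448 K.
Step 2 — Isochoric: V stays 1.69 L; P/T = const ⇒ T₂ = 164 K, P₂ = 985 kPa.
W = 0 (no volume change).
ΔU = nCvΔT = 1.22×24.5×(164−448) = -8490 J.
Q = ΔU = -8490 J.
Net over both steps: W = -7450 J, Q = -15900 J, ΔU = -8490 J.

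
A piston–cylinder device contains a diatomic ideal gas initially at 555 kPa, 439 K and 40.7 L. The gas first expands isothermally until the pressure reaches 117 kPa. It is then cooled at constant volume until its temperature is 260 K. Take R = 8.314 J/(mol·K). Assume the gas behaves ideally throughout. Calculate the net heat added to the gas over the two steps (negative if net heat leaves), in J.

n = P₁V₁/(RT₁) = 555×40.7/(8.314×439) = 6.19 mol.
Step 1 — Isothermal: T stays 439 K; PV = const ⇒ V₂ = 193 L, P₂ = 117 kPa.
ΔU = 0 (ideal gas, T constant).
W = nRT ln(V₂/V₁) = 6.19×8.314×439×ln(4.74) = 35200 J.
Q = ΔU + W = 35200 J.
State after step 1: P = 117 kPa, V = 193 L, T = 439 K.
Step 2 — Isochoric: V stays 193 L; P/T = const ⇒ T₂ = 260 K, P₂ = 69.3 kPa.
W = 0 (no volume change).
ΔU = nCvΔT = 6.19×20.8×(260−439) = -23000 J.
Q = ΔU = -23000 J.
Net over both steps: W = 35200 J, Q = 12100 J, ΔU = -23000 J.

12100 J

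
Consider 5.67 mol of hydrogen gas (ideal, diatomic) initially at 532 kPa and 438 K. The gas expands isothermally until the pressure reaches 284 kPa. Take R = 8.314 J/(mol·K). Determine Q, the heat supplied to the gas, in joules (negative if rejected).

V₁ = nRT₁/P₁ = 5.67×8.314×438/532 = 38.8 L.
Isothermal: T stays 438 K; PV = const ⇒ V₂ = 72.7 L, P₂ = 284 kPa.
ΔU = 0 (ideal gas, T constant).
W = nRT ln(V₂/V₁) = 5.67×8.314×438×ln(1.87) = 13000 J.
Q = ΔU + W = 13000 J.

13000 J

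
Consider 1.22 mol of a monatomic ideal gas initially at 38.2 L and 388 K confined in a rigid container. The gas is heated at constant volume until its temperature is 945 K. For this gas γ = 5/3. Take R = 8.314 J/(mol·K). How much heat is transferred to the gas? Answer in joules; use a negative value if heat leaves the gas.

8470 J

P₁ = nRT₁/V₁ = 1.22×8.314×388/38.2 = 103 kPa.
Isochoric: V stays 38.2 L; P/T = const ⇒ T₂ = 945 K, P₂ = 251 kPa.
W = 0 (no volume change).
ΔU = nCvΔT = 1.22×12.5×(945−388) = 8470 J.
Q = ΔU = 8470 J.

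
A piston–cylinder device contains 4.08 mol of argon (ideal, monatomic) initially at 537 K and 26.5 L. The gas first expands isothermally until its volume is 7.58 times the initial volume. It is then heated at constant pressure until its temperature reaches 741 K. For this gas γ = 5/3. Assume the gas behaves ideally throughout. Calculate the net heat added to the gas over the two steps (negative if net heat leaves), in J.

54200 J

P₁ = nRT₁/V₁ = 4.08×8.314×537/26.5 = 687 kPa.
Step 1 — Isothermal: T stays 537 K; PV = const ⇒ V₂ = 201 L, P₂ = 90.7 kPa.
ΔU = 0 (ideal gas, T constant).
W = nRT ln(V₂/V₁) = 4.08×8.314×537×ln(7.58) = 36900 J.
Q = ΔU + W = 36900 J.
State after step 1: P = 90.7 kPa, V = 201 L, T = 537 K.
Step 2 — Isobaric: P stays 90.7 kPa; V/T = const ⇒ T₂ = 741 K, V₂ = 277 L.
W = PΔV = 90.7×(277−201) kPa·L = 6920 J.
ΔU = nCvΔT = 4.08×12.5×(741−537) = 10400 J.
Q = ΔU + W = nCpΔT = 17300 J.
Net over both steps: W = 43800 J, Q = 54200 J, ΔU = 10400 J.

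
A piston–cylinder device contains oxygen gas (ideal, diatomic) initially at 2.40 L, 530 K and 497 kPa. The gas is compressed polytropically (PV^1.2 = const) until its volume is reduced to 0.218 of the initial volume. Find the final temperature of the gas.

Polytropic n=1.2: T₂ = T₁(V₁/V₂)^(n−1) = 530×(4.59)^0.20 = 719 K; P₂ = P₁(V₁/V₂)^n = 3090 kPa.

719 K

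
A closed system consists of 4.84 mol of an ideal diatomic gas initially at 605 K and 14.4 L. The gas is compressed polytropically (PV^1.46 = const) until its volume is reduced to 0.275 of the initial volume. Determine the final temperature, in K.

P₁ = nRT₁/V₁ = 4.84×8.314×605/14.4 = 1690 kPa.
Polytropic n=1.46: T₂ = T₁(V₁/V₂)^(n−1) = 605×(3.64)^0.46 = 1100 K; P₂ = P₁(V₁/V₂)^n = 11100 kPa.

1100 K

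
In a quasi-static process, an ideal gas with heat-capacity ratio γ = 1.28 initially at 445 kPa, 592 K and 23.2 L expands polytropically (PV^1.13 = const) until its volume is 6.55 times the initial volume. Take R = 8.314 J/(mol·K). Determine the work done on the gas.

n = P₁V₁/(RT₁) = 445×23.2/(8.314×592) = 2.10 mol.
Polytropic n=1.13: T₂ = T₁(V₁/V₂)^(n−1) = 592×(0.153)^0.13 = 464 K; P₂ = P₁(V₁/V₂)^n = 53.2 kPa.
W = (P₁V₁−P₂V₂)/(n−1) = (445×23.2−53.2×152)/0.13 = 17200 J.
Work done on the gas = −W_by = -17200 J.

-17200 J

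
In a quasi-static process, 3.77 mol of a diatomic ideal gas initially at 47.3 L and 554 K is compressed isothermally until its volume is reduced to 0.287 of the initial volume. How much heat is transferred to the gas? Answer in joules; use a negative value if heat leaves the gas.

P₁ = nRT₁/V₁ = 3.77×8.314×554/47.3 = 367 kPa.
Isothermal: T stays 554 K; PV = const ⇒ V₂ = 13.6 L, P₂ = 1280 kPa.
ΔU = 0 (ideal gas, T constant).
W = nRT ln(V₂/V₁) = 3.77×8.314×554×ln(0.287) = -21700 J.
Q = ΔU + W = -21700 J.

-21700 J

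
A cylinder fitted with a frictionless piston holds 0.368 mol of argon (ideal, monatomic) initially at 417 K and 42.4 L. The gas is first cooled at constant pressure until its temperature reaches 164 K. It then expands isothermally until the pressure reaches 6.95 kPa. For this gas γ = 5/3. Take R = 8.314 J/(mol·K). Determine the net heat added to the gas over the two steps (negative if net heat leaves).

-1200 J

P₁ = nRT₁/V₁ = 0.368×8.314×417/42.4 = 30.1 kPa.
Step 1 — Isobaric: P stays 30.1 kPa; V/T = const ⇒ T₂ = 164 K, V₂ = 16.7 L.
W = PΔV = 30.1×(16.7−42.4) kPa·L = -774 J.
ΔU = nCvΔT = 0.368×12.5×(164−417) = -1160 J.
Q = ΔU + W = nCpΔT = -1940 J.
State after step 1: P = 30.1 kPa, V = 16.7 L, T = 164 K.
Step 2 — Isothermal: T stays 164 K; PV = const ⇒ V₂ = 72.2 L, P₂ = 6.95 kPa.
ΔU = 0 (ideal gas, T constant).
W = nRT ln(V₂/V₁) = 0.368×8.314×164×ln(4.33) = 735 J.
Q = ΔU + W = 735 J.
Net over both steps: W = -38.7 J, Q = -1200 J, ΔU = -1160 J.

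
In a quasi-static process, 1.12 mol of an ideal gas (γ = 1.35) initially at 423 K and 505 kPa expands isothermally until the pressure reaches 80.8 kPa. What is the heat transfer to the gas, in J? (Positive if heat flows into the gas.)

7220 J

V₁ = nRT₁/P₁ = 1.12×8.314×423/505 = 7.80 L.
Isothermal: T stays 423 K; PV = const ⇒ V₂ = 48.7 L, P₂ = 80.8 kPa.
ΔU = 0 (ideal gas, T constant).
W = nRT ln(V₂/V₁) = 1.12×8.314×423×ln(6.25) = 7220 J.
Q = ΔU + W = 7220 J.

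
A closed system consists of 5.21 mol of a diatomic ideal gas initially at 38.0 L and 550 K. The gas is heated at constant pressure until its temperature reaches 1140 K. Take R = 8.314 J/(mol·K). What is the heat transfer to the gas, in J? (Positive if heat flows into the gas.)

89400 J

P₁ = nRT₁/V₁ = 5.21×8.314×550/38.0 = 627 kPa.
Isobaric: P stays 627 kPa; V/T = const ⇒ T₂ = 1140 K, V₂ = 78.8 L.
W = PΔV = 627×(78.8−38.0) kPa·L = 25600 J.
ΔU = nCvΔT = 5.21×20.8×(1140−550) = 63900 J.
Q = ΔU + W = nCpΔT = 89400 J.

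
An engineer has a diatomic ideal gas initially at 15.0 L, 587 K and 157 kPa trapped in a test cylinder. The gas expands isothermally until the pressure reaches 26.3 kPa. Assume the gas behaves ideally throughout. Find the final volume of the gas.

Isothermal: T stays 587 K; PV = const ⇒ V₂ = 89.5 L, P₂ = 26.3 kPa.

89.5 L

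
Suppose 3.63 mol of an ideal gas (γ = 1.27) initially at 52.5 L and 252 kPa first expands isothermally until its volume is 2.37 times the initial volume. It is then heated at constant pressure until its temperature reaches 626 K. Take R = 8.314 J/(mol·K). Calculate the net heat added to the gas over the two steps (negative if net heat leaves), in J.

T₁ = P₁V₁/(nR) = 252×52.5/(3.63×8.314) = 438 K.
Step 1 — Isothermal: T stays 438 K; PV = const ⇒ V₂ = 124 L, P₂ = 106 kPa.
ΔU = 0 (ideal gas, T constant).
W = nRT ln(V₂/V₁) = 3.63×8.314×438×ln(2.37) = 11400 J.
Q = ΔU + W = 11400 J.
State after step 1: P = 106 kPa, V = 124 L, T = 438 K.
Step 2 — Isobaric: P stays 106 kPa; V/T = const ⇒ T₂ = 626 K, V₂ = 178 L.
W = PΔV = 106×(178−124) kPa·L = 5660 J.
ΔU = nCvΔT = 3.63×30.8×(626−438) = 21000 J.
Q = ΔU + W = nCpΔT = 26600 J.
Net over both steps: W = 17100 J, Q = 38100 J, ΔU = 21000 J.

38100 J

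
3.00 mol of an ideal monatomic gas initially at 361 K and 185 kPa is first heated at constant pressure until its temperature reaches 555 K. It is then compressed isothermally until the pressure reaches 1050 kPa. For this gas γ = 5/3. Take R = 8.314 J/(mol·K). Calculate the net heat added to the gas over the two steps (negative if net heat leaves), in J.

V₁ = nRT₁/P₁ = 3.00×8.314×361/185 = 48.7 L.
Step 1 — Isobaric: P stays 185 kPa; V/T = const ⇒ T₂ = 555 K, V₂ = 74.8 L.
W = PΔV = 185×(74.8−48.7) kPa·L = 4840 J.
ΔU = nCvΔT = 3.00×12.5×(555−361) = 7260 J.
Q = ΔU + W = nCpΔT = 12100 J.
State after step 1: P = 185 kPa, V = 74.8 L, T = 555 K.
Step 2 — Isothermal: T stays 555 K; PV = const ⇒ V₂ = 13.2 L, P₂ = 1050 kPa.
ΔU = 0 (ideal gas, T constant).
W = nRT ln(V₂/V₁) = 3.00×8.314×555×ln(0.176) = -24000 J.
Q = ΔU + W = -24000 J.
Net over both steps: W = -19200 J, Q = -11900 J, ΔU = 7260 J.

-11900 J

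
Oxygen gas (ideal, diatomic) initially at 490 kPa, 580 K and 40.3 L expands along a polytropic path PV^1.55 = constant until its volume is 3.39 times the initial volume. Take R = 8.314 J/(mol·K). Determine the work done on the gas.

-17600 J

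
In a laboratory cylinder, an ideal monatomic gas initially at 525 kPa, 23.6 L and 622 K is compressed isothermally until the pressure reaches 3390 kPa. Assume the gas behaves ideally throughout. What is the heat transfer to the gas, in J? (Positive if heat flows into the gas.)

-23100 J

n = P₁V₁/(RT₁) = 525×23.6/(8.314×622) = 2.40 mol.
Isothermal: T stays 622 K; PV = const ⇒ V₂ = 3.65 L, P₂ = 3390 kPa.
ΔU = 0 (ideal gas, T constant).
W = nRT ln(V₂/V₁) = 2.40×8.314×622×ln(0.155) = -23100 J.
Q = ΔU + W = -23100 J.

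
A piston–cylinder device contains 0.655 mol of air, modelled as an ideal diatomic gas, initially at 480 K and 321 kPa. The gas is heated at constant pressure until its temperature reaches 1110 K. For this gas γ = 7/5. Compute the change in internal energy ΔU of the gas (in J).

V₁ = nRT₁/P₁ = 0.655×8.314×480/321 = 8.14 L.
Isobaric: P stays 321 kPa; V/T = const ⇒ T₂ = 1110 K, V₂ = 18.8 L.
For an ideal gas ΔU = nCvΔT with Cv = (5/2)R = 20.8 J/(mol·K).
ΔU = 0.655×20.8×(1110−480) = 8580 J.

8580 J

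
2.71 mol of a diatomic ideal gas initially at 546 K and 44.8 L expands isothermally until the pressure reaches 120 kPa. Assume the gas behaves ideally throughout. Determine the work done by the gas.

10200 J

P₁ = nRT₁/V₁ = 2.71×8.314×546/44.8 = 275 kPa.
Isothermal: T stays 546 K; PV = const ⇒ V₂ = 103 L, P₂ = 120 kPa.
W = nRT ln(V₂/V₁) = 2.71×8.314×546×ln(2.29) = 10200 J.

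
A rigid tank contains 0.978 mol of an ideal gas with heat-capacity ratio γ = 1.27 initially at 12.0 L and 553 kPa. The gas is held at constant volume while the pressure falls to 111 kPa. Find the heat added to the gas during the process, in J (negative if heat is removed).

-19600 J

T₁ = P₁V₁/(nR) = 553×12.0/(0.978×8.314) = 816 K.
Isochoric: V stays 12.0 L; P/T = const ⇒ T₂ = 164 K, P₂ = 111 kPa.
W = 0 (no volume change).
ΔU = nCvΔT = 0.978×30.8×(164−816) = -19600 J.
Q = ΔU = -19600 J.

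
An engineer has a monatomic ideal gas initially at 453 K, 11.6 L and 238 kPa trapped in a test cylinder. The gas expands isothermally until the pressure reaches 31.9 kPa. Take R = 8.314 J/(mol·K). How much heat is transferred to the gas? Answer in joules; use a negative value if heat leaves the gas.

5550 J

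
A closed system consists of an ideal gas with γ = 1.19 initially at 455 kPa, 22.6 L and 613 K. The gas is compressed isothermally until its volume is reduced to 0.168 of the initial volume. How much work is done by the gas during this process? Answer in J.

-18300 J

n = P₁V₁/(RT₁) = 455×22.6/(8.314×613) = 2.02 mol.
Isothermal: T stays 613 K; PV = const ⇒ V₂ = 3.80 L, P₂ = 2710 kPa.
W = nRT ln(V₂/V₁) = 2.02×8.314×613×ln(0.168) = -18300 J.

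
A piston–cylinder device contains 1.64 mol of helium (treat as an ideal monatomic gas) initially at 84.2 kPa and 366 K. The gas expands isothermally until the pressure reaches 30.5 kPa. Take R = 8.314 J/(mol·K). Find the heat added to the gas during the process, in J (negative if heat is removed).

5070 J

V₁ = nRT₁/P₁ = 1.64×8.314×366/84.2 = 59.3 L.
Isothermal: T stays 366 K; PV = const ⇒ V₂ = 164 L, P₂ = 30.5 kPa.
ΔU = 0 (ideal gas, T constant).
W = nRT ln(V₂/V₁) = 1.64×8.314×366×ln(2.76) = 5070 J.
Q = ΔU + W = 5070 J.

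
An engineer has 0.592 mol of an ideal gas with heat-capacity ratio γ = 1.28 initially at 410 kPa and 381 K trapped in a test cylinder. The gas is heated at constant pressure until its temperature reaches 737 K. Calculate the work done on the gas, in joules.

V₁ = nRT₁/P₁ = 0.592×8.314×381/410 = 4.57 L.
Isobaric: P stays 410 kPa; V/T = const ⇒ T₂ = 737 K, V₂ = 8.85 L.
W = PΔV = 410×(8.85−4.57) kPa·L = 1750 J.
Work done on the gas = −W_by = -1750 J.

-1750 J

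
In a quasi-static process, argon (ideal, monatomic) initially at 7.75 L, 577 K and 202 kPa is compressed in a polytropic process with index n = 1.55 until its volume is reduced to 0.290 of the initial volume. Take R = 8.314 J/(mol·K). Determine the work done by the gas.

-2780 J

n = P₁V₁/(RT₁) = 202×7.75/(8.314×577) = 0.326 mol.
Polytropic n=1.55: T₂ = T₁(V₁/V₂)^(n−1) = 577×(3.45)^0.55 = 1140 K; P₂ = P₁(V₁/V₂)^n = 1380 kPa.
W = (P₁V₁−P₂V₂)/(n−1) = (202×7.75−1380×2.25)/0.55 = -2780 J.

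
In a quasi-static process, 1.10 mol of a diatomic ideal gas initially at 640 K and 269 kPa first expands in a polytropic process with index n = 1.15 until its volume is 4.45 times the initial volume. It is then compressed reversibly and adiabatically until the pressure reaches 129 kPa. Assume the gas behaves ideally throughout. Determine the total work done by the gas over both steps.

4040 J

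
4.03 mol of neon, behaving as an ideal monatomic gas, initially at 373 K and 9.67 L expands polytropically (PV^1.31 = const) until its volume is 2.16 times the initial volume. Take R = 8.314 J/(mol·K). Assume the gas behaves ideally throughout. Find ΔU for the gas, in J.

P₁ = nRT₁/V₁ = 4.03×8.314×373/9.67 = 1290 kPa.
Polytropic n=1.31: T₂ = T₁(V₁/V₂)^(n−1) = 373×(0.463)^0.31 = 294 K; P₂ = P₁(V₁/V₂)^n = 471 kPa.
For an ideal gas ΔU = nCvΔT with Cv = (3/2)R = 12.5 J/(mol·K).
ΔU = 4.03×12.5×(294−373) = -3980 J.

-3980 J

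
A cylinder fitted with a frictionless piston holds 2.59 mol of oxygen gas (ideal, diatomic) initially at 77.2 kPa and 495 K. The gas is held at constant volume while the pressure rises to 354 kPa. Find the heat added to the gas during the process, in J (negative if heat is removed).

95500 J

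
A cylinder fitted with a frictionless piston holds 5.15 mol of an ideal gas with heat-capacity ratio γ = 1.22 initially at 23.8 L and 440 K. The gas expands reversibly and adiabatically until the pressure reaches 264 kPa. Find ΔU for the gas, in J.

-15400 J

P₁ = nRT₁/V₁ = 5.15×8.314×440/23.8 = 792 kPa.
Adiabatic: T₂/T₁ = (P₂/P₁)^((γ−1)/γ) ⇒ T₂ = 440×(0.334)^0.180 = 361 K; V₂ = 58.5 L.
For an ideal gas ΔU = nCvΔT with Cv = R/(γ−1) = 37.8 J/(mol·K).
ΔU = 5.15×37.8×(361−440) = -15400 J.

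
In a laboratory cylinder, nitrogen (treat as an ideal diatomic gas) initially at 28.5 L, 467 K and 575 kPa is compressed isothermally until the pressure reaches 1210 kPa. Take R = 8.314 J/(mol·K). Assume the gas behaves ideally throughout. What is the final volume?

13.5 L

Isothermal: T stays 467 K; PV = const ⇒ V₂ = 13.5 L, P₂ = 1210 kPa.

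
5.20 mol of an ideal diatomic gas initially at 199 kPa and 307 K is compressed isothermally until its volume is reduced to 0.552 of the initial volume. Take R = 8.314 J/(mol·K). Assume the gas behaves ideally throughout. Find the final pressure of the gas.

361 kPa

V₁ = nRT₁/P₁ = 5.20×8.314×307/199 = 66.7 L.
Isothermal: T stays 307 K; PV = const ⇒ V₂ = 36.8 L, P₂ = 361 kPa.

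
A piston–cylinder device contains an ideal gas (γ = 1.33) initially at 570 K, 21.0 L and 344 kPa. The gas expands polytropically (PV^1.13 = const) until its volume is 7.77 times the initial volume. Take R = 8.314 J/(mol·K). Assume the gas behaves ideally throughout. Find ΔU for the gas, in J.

-5120 J

n = P₁V₁/(RT₁) = 344×21.0/(8.314×570) = 1.52 mol.
Polytropic n=1.13: T₂ = T₁(V₁/V₂)^(n−1) = 570×(0.129)^0.13 = 437 K; P₂ = P₁(V₁/V₂)^n = 33.9 kPa.
For an ideal gas ΔU = nCvΔT with Cv = R/(γ−1) = 25.2 J/(mol·K).
ΔU = 1.52×25.2×(437−570) = -5120 J.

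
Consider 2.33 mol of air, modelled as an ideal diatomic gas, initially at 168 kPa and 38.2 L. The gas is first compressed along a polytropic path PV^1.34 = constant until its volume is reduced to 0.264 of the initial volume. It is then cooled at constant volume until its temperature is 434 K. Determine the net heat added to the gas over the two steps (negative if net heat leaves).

T₁ = P₁V₁/(nR) = 168×38.2/(2.33×8.314) = 331 K.
Step 1 — Polytropic n=1.34: T₂ = T₁(V₁/V₂)^(n−1) = 331×(3.79)^0.34 = 521 K; P₂ = P₁(V₁/V₂)^n = 1000 kPa.
W = (P₁V₁−P₂V₂)/(n−1) = (168×38.2−1000×10.1)/0.34 = -10800 J.
ΔU = nCvΔT = 2.33×20.8×(521−331) = 9190 J.
Q = ΔU + W = -1620 J.
State after step 1: P = 1000 kPa, V = 10.1 L, T = 521 K.
Step 2 — Isochoric: V stays 10.1 L; P/T = const ⇒ T₂ = 434 K, P₂ = 834 kPa.
W = 0 (no volume change).
ΔU = nCvΔT = 2.33×20.8×(434−521) = -4210 J.
Q = ΔU = -4210 J.
Net over both steps: W = -10800 J, Q = -5840 J, ΔU = 4970 J.

-5840 J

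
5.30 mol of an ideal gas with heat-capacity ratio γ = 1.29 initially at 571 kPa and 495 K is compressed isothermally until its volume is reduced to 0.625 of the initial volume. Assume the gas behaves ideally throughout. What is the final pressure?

914 kPa

V₁ = nRT₁/P₁ = 5.30×8.314×495/571 = 38.2 L.
Isothermal: T stays 495 K; PV = const ⇒ V₂ = 23.9 L, P₂ = 914 kPa.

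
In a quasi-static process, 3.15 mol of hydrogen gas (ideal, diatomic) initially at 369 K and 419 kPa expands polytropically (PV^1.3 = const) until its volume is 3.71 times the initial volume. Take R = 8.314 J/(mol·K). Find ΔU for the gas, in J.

V₁ = nRT₁/P₁ = 3.15×8.314×369/419 = 23.1 L.
Polytropic n=1.3: T₂ = T₁(V₁/V₂)^(n−1) = 369×(0.270)^0.30 = 249 K; P₂ = P₁(V₁/V₂)^n = 76.2 kPa.
For an ideal gas ΔU = nCvΔT with Cv = (5/2)R = 20.8 J/(mol·K).
ΔU = 3.15×20.8×(249−369) = -7860 J.

-7860 J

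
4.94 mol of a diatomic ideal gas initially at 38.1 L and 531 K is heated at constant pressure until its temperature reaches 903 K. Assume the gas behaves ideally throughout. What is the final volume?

64.8 L

P₁ = nRT₁/V₁ = 4.94×8.314×531/38.1 = 572 kPa.
Isobaric: P stays 572 kPa; V/T = const ⇒ T₂ = 903 K, V₂ = 64.8 L.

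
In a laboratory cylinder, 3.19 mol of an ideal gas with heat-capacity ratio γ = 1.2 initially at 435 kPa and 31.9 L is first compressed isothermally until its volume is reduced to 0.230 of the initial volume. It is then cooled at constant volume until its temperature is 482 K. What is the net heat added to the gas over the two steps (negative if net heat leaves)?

T₁ = P₁V₁/(nR) = 435×31.9/(3.19×8.314) = 523 K.
Step 1 — Isothermal: T stays 523 K; PV = const ⇒ V₂ = 7.34 L, P₂ = 1890 kPa.
ΔU = 0 (ideal gas, T constant).
W = nRT ln(V₂/V₁) = 3.19×8.314×523×ln(0.230) = -20400 J.
Q = ΔU + W = -20400 J.
State after step 1: P = 1890 kPa, V = 7.34 L, T = 523 K.
Step 2 — Isochoric: V stays 7.34 L; P/T = const ⇒ T₂ = 482 K, P₂ = 1740 kPa.
W = 0 (no volume change).
ΔU = nCvΔT = 3.19×41.6×(482−523) = -5470 J.
Q = ΔU = -5470 J.
Net over both steps: W = -20400 J, Q = -25900 J, ΔU = -5470 J.

-25900 J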